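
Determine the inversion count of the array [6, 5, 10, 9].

Finding inversions in [6, 5, 10, 9]:

(0, 1): arr[0]=6 > arr[1]=5
(2, 3): arr[2]=10 > arr[3]=9

Total inversions: 2

The array has 2 inversion(s): (0,1), (2,3). Each pair (i,j) satisfies i < j and arr[i] > arr[j].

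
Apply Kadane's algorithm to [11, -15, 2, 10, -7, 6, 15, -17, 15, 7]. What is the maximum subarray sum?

Using Kadane's algorithm on [11, -15, 2, 10, -7, 6, 15, -17, 15, 7]:

Scanning through the array:
Position 1 (value -15): max_ending_here = -4, max_so_far = 11
Position 2 (value 2): max_ending_here = 2, max_so_far = 11
Position 3 (value 10): max_ending_here = 12, max_so_far = 12
Position 4 (value -7): max_ending_here = 5, max_so_far = 12
Position 5 (value 6): max_ending_here = 11, max_so_far = 12
Position 6 (value 15): max_ending_here = 26, max_so_far = 26
Position 7 (value -17): max_ending_here = 9, max_so_far = 26
Position 8 (value 15): max_ending_here = 24, max_so_far = 26
Position 9 (value 7): max_ending_here = 31, max_so_far = 31

Maximum subarray: [2, 10, -7, 6, 15, -17, 15, 7]
Maximum sum: 31

The maximum subarray is [2, 10, -7, 6, 15, -17, 15, 7] with sum 31. This subarray runs from index 2 to index 9.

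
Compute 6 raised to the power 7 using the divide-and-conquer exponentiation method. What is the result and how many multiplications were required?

Computing 6^7 by squaring (build up from 6^1; each line after the first costs one multiplication):

6^1 = 6
6^2 = (6^1)^2 = 6^2 = 36
6^3 = 6 * 6^2 = 6 * 36 = 216
6^6 = (6^3)^2 = 216^2 = 46656
6^7 = 6 * 6^6 = 6 * 46656 = 279936

Result: 279936
Multiplications needed: 4 (4 lines after 6^1)

6^7 = 279936. Using exponentiation by squaring, this requires 4 multiplications. The key idea: if the exponent is even, square the half-power; if odd, multiply by the base once.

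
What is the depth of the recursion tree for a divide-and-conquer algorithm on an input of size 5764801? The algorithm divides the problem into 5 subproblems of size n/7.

For divide and conquer with division factor 7:

Problem sizes at each level:
Level 0: 5764801
Level 1: 823543
Level 2: 117649
Level 3: 16807
Level 4: 2401
Level 5: 343
Level 6: 49
Level 7: 7
Level 8: 1

The root is level 0 and the size-1 base case is level 8 (the tree spans levels 0 through 8, i.e. 9 levels counting the root), so the depth is the number of divisions: log_7(5764801) = 8

The recursion tree depth is log_7(5764801) = 8. At each level, the problem size is divided by 7, so it takes 8 divisions to reduce to a base case of size 1. The algorithm makes 5 recursive calls at each level.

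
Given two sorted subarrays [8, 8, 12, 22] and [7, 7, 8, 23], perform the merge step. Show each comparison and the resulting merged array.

Merging process:

Compare 8 vs 7: take 7 from right. Merged: [7]
Compare 8 vs 7: take 7 from right. Merged: [7, 7]
Compare 8 vs 8: take 8 from left. Merged: [7, 7, 8]
Compare 8 vs 8: take 8 from left. Merged: [7, 7, 8, 8]
Compare 12 vs 8: take 8 from right. Merged: [7, 7, 8, 8, 8]
Compare 12 vs 23: take 12 from left. Merged: [7, 7, 8, 8, 8, 12]
Compare 22 vs 23: take 22 from left. Merged: [7, 7, 8, 8, 8, 12, 22]
Append remaining from right: [23]. Merged: [7, 7, 8, 8, 8, 12, 22, 23]

Final merged array: [7, 7, 8, 8, 8, 12, 22, 23]
Total comparisons: 7

The merged array is [7, 7, 8, 8, 8, 12, 22, 23], requiring 7 comparisons. The merge step runs in O(n) time where n is the total number of elements.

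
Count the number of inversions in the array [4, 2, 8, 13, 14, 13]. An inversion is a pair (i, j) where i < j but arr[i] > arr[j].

Finding inversions in [4, 2, 8, 13, 14, 13]:

(0, 1): arr[0]=4 > arr[1]=2
(4, 5): arr[4]=14 > arr[5]=13

Total inversions: 2

The array has 2 inversion(s): (0,1), (4,5). Each pair (i,j) satisfies i < j and arr[i] > arr[j].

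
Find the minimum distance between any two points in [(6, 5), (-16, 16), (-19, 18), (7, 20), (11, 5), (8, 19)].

Computing all pairwise distances among 6 points:

d((6, 5), (-16, 16)) = 24.5967
d((6, 5), (-19, 18)) = 28.178
d((6, 5), (7, 20)) = 15.0333
d((6, 5), (11, 5)) = 5.0
d((6, 5), (8, 19)) = 14.1421
d((-16, 16), (-19, 18)) = 3.6056
d((-16, 16), (7, 20)) = 23.3452
d((-16, 16), (11, 5)) = 29.1548
d((-16, 16), (8, 19)) = 24.1868
d((-19, 18), (7, 20)) = 26.0768
d((-19, 18), (11, 5)) = 32.6956
d((-19, 18), (8, 19)) = 27.0185
d((7, 20), (11, 5)) = 15.5242
d((7, 20), (8, 19)) = 1.4142 <-- minimum
d((11, 5), (8, 19)) = 14.3178

Closest pair: (7, 20) and (8, 19) with distance 1.4142

The closest pair is (7, 20) and (8, 19) with Euclidean distance 1.4142. For 6 points, brute-force pairwise comparison is shown above. For large n, the divide-and-conquer algorithm (sort by x, recurse on halves, check the dividing strip) achieves O(n log n).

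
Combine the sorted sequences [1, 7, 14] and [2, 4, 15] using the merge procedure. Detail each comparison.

Merging process:

Compare 1 vs 2: take 1 from left. Merged: [1]
Compare 7 vs 2: take 2 from right. Merged: [1, 2]
Compare 7 vs 4: take 4 from right. Merged: [1, 2, 4]
Compare 7 vs 15: take 7 from left. Merged: [1, 2, 4, 7]
Compare 14 vs 15: take 14 from left. Merged: [1, 2, 4, 7, 14]
Append remaining from right: [15]. Merged: [1, 2, 4, 7, 14, 15]

Final merged array: [1, 2, 4, 7, 14, 15]
Total comparisons: 5

The merged array is [1, 2, 4, 7, 14, 15], requiring 5 comparisons. The merge step runs in O(n) time where n is the total number of elements.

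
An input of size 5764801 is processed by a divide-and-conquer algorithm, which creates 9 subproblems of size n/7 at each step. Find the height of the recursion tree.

For divide and conquer with division factor 7:

Problem sizes at each level:
Level 0: 5764801
Level 1: 823543
Level 2: 117649
Level 3: 16807
Level 4: 2401
Level 5: 343
Level 6: 49
Level 7: 7
Level 8: 1

The root is level 0 and the size-1 base case is level 8 (the tree spans levels 0 through 8, i.e. 9 levels counting the root), so the depth is the number of divisions: log_7(5764801) = 8

The recursion tree depth is log_7(5764801) = 8. At each level, the problem size is divided by 7, so it takes 8 divisions to reduce to a base case of size 1. The algorithm makes 9 recursive calls at each level.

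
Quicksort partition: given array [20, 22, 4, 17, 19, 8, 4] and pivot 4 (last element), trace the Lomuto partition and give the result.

Lomuto partition with pivot = 4:

Initial array: [20, 22, 4, 17, 19, 8, 4]

arr[0]=20 > 4: no swap
arr[1]=22 > 4: no swap
arr[2]=4 <= 4: swap with position 0, array becomes [4, 22, 20, 17, 19, 8, 4]
arr[3]=17 > 4: no swap
arr[4]=19 > 4: no swap
arr[5]=8 > 4: no swap

Place pivot at position 1: [4, 4, 20, 17, 19, 8, 22]
Pivot position: 1

After partitioning with pivot 4, the array becomes [4, 4, 20, 17, 19, 8, 22]. The pivot is placed at index 1. All elements to the left of the pivot are <= 4, and all elements to the right are > 4.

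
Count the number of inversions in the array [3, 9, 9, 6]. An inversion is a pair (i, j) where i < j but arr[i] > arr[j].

Finding inversions in [3, 9, 9, 6]:

(1, 3): arr[1]=9 > arr[3]=6
(2, 3): arr[2]=9 > arr[3]=6

Total inversions: 2

The array has 2 inversion(s): (1,3), (2,3). Each pair (i,j) satisfies i < j and arr[i] > arr[j].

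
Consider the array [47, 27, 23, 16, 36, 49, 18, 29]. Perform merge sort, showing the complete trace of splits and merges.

Merge sort trace:

Split: [47, 27, 23, 16, 36, 49, 18, 29] -> [47, 27, 23, 16] and [36, 49, 18, 29]
  Split: [47, 27, 23, 16] -> [47, 27] and [23, 16]
    Split: [47, 27] -> [47] and [27]
    Merge: [47] + [27] -> [27, 47]
    Split: [23, 16] -> [23] and [16]
    Merge: [23] + [16] -> [16, 23]
  Merge: [27, 47] + [16, 23] -> [16, 23, 27, 47]
  Split: [36, 49, 18, 29] -> [36, 49] and [18, 29]
    Split: [36, 49] -> [36] and [49]
    Merge: [36] + [49] -> [36, 49]
    Split: [18, 29] -> [18] and [29]
    Merge: [18] + [29] -> [18, 29]
  Merge: [36, 49] + [18, 29] -> [18, 29, 36, 49]
Merge: [16, 23, 27, 47] + [18, 29, 36, 49] -> [16, 18, 23, 27, 29, 36, 47, 49]

Final sorted array: [16, 18, 23, 27, 29, 36, 47, 49]

The merge sort proceeds by recursively splitting the array and merging sorted halves.
After all merges, the sorted array is [16, 18, 23, 27, 29, 36, 47, 49].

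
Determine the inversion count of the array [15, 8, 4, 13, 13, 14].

Finding inversions in [15, 8, 4, 13, 13, 14]:

(0, 1): arr[0]=15 > arr[1]=8
(0, 2): arr[0]=15 > arr[2]=4
(0, 3): arr[0]=15 > arr[3]=13
(0, 4): arr[0]=15 > arr[4]=13
(0, 5): arr[0]=15 > arr[5]=14
(1, 2): arr[1]=8 > arr[2]=4

Total inversions: 6

The array has 6 inversion(s): (0,1), (0,2), (0,3), (0,4), (0,5), (1,2). Each pair (i,j) satisfies i < j and arr[i] > arr[j].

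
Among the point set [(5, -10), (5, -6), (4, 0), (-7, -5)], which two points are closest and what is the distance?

Computing all pairwise distances among 4 points:

d((5, -10), (5, -6)) = 4.0 <-- minimum
d((5, -10), (4, 0)) = 10.0499
d((5, -10), (-7, -5)) = 13.0
d((5, -6), (4, 0)) = 6.0828
d((5, -6), (-7, -5)) = 12.0416
d((4, 0), (-7, -5)) = 12.083

Closest pair: (5, -10) and (5, -6) with distance 4.0

The closest pair is (5, -10) and (5, -6) with Euclidean distance 4.0. For 4 points, brute-force pairwise comparison is shown above. For large n, the divide-and-conquer algorithm (sort by x, recurse on halves, check the dividing strip) achieves O(n log n).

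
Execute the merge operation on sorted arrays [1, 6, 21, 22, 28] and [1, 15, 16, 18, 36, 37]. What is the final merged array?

Merging process:

Compare 1 vs 1: take 1 from left. Merged: [1]
Compare 6 vs 1: take 1 from right. Merged: [1, 1]
Compare 6 vs 15: take 6 from left. Merged: [1, 1, 6]
Compare 21 vs 15: take 15 from right. Merged: [1, 1, 6, 15]
Compare 21 vs 16: take 16 from right. Merged: [1, 1, 6, 15, 16]
Compare 21 vs 18: take 18 from right. Merged: [1, 1, 6, 15, 16, 18]
Compare 21 vs 36: take 21 from left. Merged: [1, 1, 6, 15, 16, 18, 21]
Compare 22 vs 36: take 22 from left. Merged: [1, 1, 6, 15, 16, 18, 21, 22]
Compare 28 vs 36: take 28 from left. Merged: [1, 1, 6, 15, 16, 18, 21, 22, 28]
Append remaining from right: [36, 37]. Merged: [1, 1, 6, 15, 16, 18, 21, 22, 28, 36, 37]

Final merged array: [1, 1, 6, 15, 16, 18, 21, 22, 28, 36, 37]
Total comparisons: 9

The merged array is [1, 1, 6, 15, 16, 18, 21, 22, 28, 36, 37], requiring 9 comparisons. The merge step runs in O(n) time where n is the total number of elements.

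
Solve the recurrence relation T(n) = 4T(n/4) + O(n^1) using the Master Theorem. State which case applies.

Master Theorem for T(n) = 4T(n/4) + O(n^1):

a = 4, b = 4, c = 1
log_b(a) = log_4(4) = 1.0000

Case 2: c = 1 = log_4(4) = 1.0000
T(n) = O(n^1 log n) = O(n log n)

For T(n) = 4T(n/4) + O(n^1): log_4(4) = 1.0000. This is Case 2 of the Master Theorem (c = log_b(a), equal work at all levels), giving O(n log n).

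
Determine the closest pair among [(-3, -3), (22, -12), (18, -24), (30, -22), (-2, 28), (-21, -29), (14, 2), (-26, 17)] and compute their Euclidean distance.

Computing all pairwise distances among 8 points:

d((-3, -3), (22, -12)) = 26.5707
d((-3, -3), (18, -24)) = 29.6985
d((-3, -3), (30, -22)) = 38.0789
d((-3, -3), (-2, 28)) = 31.0161
d((-3, -3), (-21, -29)) = 31.6228
d((-3, -3), (14, 2)) = 17.72
d((-3, -3), (-26, 17)) = 30.4795
d((22, -12), (18, -24)) = 12.6491
d((22, -12), (30, -22)) = 12.8062
d((22, -12), (-2, 28)) = 46.6476
d((22, -12), (-21, -29)) = 46.2385
d((22, -12), (14, 2)) = 16.1245
d((22, -12), (-26, 17)) = 56.0803
d((18, -24), (30, -22)) = 12.1655 <-- minimum
d((18, -24), (-2, 28)) = 55.7136
d((18, -24), (-21, -29)) = 39.3192
d((18, -24), (14, 2)) = 26.3059
d((18, -24), (-26, 17)) = 60.1415
d((30, -22), (-2, 28)) = 59.3633
d((30, -22), (-21, -29)) = 51.4782
d((30, -22), (14, 2)) = 28.8444
d((30, -22), (-26, 17)) = 68.2422
d((-2, 28), (-21, -29)) = 60.0833
d((-2, 28), (14, 2)) = 30.5287
d((-2, 28), (-26, 17)) = 26.4008
d((-21, -29), (14, 2)) = 46.7547
d((-21, -29), (-26, 17)) = 46.2709
d((14, 2), (-26, 17)) = 42.72

Closest pair: (18, -24) and (30, -22) with distance 12.1655

The closest pair is (18, -24) and (30, -22) with Euclidean distance 12.1655. For 8 points, brute-force pairwise comparison is shown above. For large n, the divide-and-conquer algorithm (sort by x, recurse on halves, check the dividing strip) achieves O(n log n).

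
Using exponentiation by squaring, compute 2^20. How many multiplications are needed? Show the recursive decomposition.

Computing 2^20 by squaring (build up from 2^1; each line after the first costs one multiplication):

2^1 = 2
2^2 = (2^1)^2 = 2^2 = 4
2^4 = (2^2)^2 = 4^2 = 16
2^5 = 2 * 2^4 = 2 * 16 = 32
2^10 = (2^5)^2 = 32^2 = 1024
2^20 = (2^10)^2 = 1024^2 = 1048576

Result: 1048576
Multiplications needed: 5 (5 lines after 2^1)

2^20 = 1048576. Using exponentiation by squaring, this requires 5 multiplications. The key idea: if the exponent is even, square the half-power; if odd, multiply by the base once.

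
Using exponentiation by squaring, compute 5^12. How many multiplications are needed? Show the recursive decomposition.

Computing 5^12 by squaring (build up from 5^1; each line after the first costs one multiplication):

5^1 = 5
5^2 = (5^1)^2 = 5^2 = 25
5^3 = 5 * 5^2 = 5 * 25 = 125
5^6 = (5^3)^2 = 125^2 = 15625
5^12 = (5^6)^2 = 15625^2 = 244140625

Result: 244140625
Multiplications needed: 4 (4 lines after 5^1)

5^12 = 244140625. Using exponentiation by squaring, this requires 4 multiplications. The key idea: if the exponent is even, square the half-power; if odd, multiply by the base once.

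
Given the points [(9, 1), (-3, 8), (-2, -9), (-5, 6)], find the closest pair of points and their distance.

Computing all pairwise distances among 4 points:

d((9, 1), (-3, 8)) = 13.8924
d((9, 1), (-2, -9)) = 14.8661
d((9, 1), (-5, 6)) = 14.8661
d((-3, 8), (-2, -9)) = 17.0294
d((-3, 8), (-5, 6)) = 2.8284 <-- minimum
d((-2, -9), (-5, 6)) = 15.2971

Closest pair: (-3, 8) and (-5, 6) with distance 2.8284

The closest pair is (-3, 8) and (-5, 6) with Euclidean distance 2.8284. For 4 points, brute-force pairwise comparison is shown above. For large n, the divide-and-conquer algorithm (sort by x, recurse on halves, check the dividing strip) achieves O(n log n).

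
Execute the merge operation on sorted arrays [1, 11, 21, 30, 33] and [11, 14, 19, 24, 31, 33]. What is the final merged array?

Merging process:

Compare 1 vs 11: take 1 from left. Merged: [1]
Compare 11 vs 11: take 11 from left. Merged: [1, 11]
Compare 21 vs 11: take 11 from right. Merged: [1, 11, 11]
Compare 21 vs 14: take 14 from right. Merged: [1, 11, 11, 14]
Compare 21 vs 19: take 19 from right. Merged: [1, 11, 11, 14, 19]
Compare 21 vs 24: take 21 from left. Merged: [1, 11, 11, 14, 19, 21]
Compare 30 vs 24: take 24 from right. Merged: [1, 11, 11, 14, 19, 21, 24]
Compare 30 vs 31: take 30 from left. Merged: [1, 11, 11, 14, 19, 21, 24, 30]
Compare 33 vs 31: take 31 from right. Merged: [1, 11, 11, 14, 19, 21, 24, 30, 31]
Compare 33 vs 33: take 33 from left. Merged: [1, 11, 11, 14, 19, 21, 24, 30, 31, 33]
Append remaining from right: [33]. Merged: [1, 11, 11, 14, 19, 21, 24, 30, 31, 33, 33]

Final merged array: [1, 11, 11, 14, 19, 21, 24, 30, 31, 33, 33]
Total comparisons: 10

The merged array is [1, 11, 11, 14, 19, 21, 24, 30, 31, 33, 33], requiring 10 comparisons. The merge step runs in O(n) time where n is the total number of elements.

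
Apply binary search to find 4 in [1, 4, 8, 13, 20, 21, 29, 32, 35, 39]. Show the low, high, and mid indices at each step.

Binary search for 4 in [1, 4, 8, 13, 20, 21, 29, 32, 35, 39]:

lo=0, hi=9, mid=4, arr[mid]=20 -> 20 > 4, search left half
lo=0, hi=3, mid=1, arr[mid]=4 -> Found target at index 1!

Binary search finds 4 at index 1 after 2 comparisons. The search repeatedly halves the search space by comparing with the middle element.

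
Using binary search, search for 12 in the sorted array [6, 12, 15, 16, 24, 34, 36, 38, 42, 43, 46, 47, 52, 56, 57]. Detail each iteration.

Binary search for 12 in [6, 12, 15, 16, 24, 34, 36, 38, 42, 43, 46, 47, 52, 56, 57]:

lo=0, hi=14, mid=7, arr[mid]=38 -> 38 > 12, search left half
lo=0, hi=6, mid=3, arr[mid]=16 -> 16 > 12, search left half
lo=0, hi=2, mid=1, arr[mid]=12 -> Found target at index 1!

Binary search finds 12 at index 1 after 3 comparisons. The search repeatedly halves the search space by comparing with the middle element.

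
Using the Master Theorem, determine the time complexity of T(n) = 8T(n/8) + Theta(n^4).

Master Theorem for T(n) = 8T(n/8) + O(n^4):

a = 8, b = 8, c = 4
log_b(a) = log_8(8) = 1.0000

Case 3: c = 4 > log_8(8) = 1.0000
T(n) = O(n^4) = O(n^4)

For T(n) = 8T(n/8) + O(n^4): log_8(8) = 1.0000. This is Case 3 of the Master Theorem (c > log_b(a), work dominated by root), giving O(n^4).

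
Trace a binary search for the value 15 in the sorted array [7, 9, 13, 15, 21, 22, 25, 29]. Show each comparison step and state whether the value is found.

Binary search for 15 in [7, 9, 13, 15, 21, 22, 25, 29]:

lo=0, hi=7, mid=3, arr[mid]=15 -> Found target at index 3!

Binary search finds 15 at index 3 after 1 comparisons. The search repeatedly halves the search space by comparing with the middle element.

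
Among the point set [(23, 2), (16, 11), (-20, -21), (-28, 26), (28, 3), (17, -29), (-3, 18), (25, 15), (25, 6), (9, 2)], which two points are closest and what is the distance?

Computing all pairwise distances among 10 points:

d((23, 2), (16, 11)) = 11.4018
d((23, 2), (-20, -21)) = 48.7647
d((23, 2), (-28, 26)) = 56.3649
d((23, 2), (28, 3)) = 5.099
d((23, 2), (17, -29)) = 31.5753
d((23, 2), (-3, 18)) = 30.5287
d((23, 2), (25, 15)) = 13.1529
d((23, 2), (25, 6)) = 4.4721
d((23, 2), (9, 2)) = 14.0
d((16, 11), (-20, -21)) = 48.1664
d((16, 11), (-28, 26)) = 46.4866
d((16, 11), (28, 3)) = 14.4222
d((16, 11), (17, -29)) = 40.0125
d((16, 11), (-3, 18)) = 20.2485
d((16, 11), (25, 15)) = 9.8489
d((16, 11), (25, 6)) = 10.2956
d((16, 11), (9, 2)) = 11.4018
d((-20, -21), (-28, 26)) = 47.676
d((-20, -21), (28, 3)) = 53.6656
d((-20, -21), (17, -29)) = 37.855
d((-20, -21), (-3, 18)) = 42.5441
d((-20, -21), (25, 15)) = 57.6281
d((-20, -21), (25, 6)) = 52.4786
d((-20, -21), (9, 2)) = 37.0135
d((-28, 26), (28, 3)) = 60.5392
d((-28, 26), (17, -29)) = 71.0634
d((-28, 26), (-3, 18)) = 26.2488
d((-28, 26), (25, 15)) = 54.1295
d((-28, 26), (25, 6)) = 56.648
d((-28, 26), (9, 2)) = 44.1022
d((28, 3), (17, -29)) = 33.8378
d((28, 3), (-3, 18)) = 34.4384
d((28, 3), (25, 15)) = 12.3693
d((28, 3), (25, 6)) = 4.2426 <-- minimum
d((28, 3), (9, 2)) = 19.0263
d((17, -29), (-3, 18)) = 51.0784
d((17, -29), (25, 15)) = 44.7214
d((17, -29), (25, 6)) = 35.9026
d((17, -29), (9, 2)) = 32.0156
d((-3, 18), (25, 15)) = 28.1603
d((-3, 18), (25, 6)) = 30.4631
d((-3, 18), (9, 2)) = 20.0
d((25, 15), (25, 6)) = 9.0
d((25, 15), (9, 2)) = 20.6155
d((25, 6), (9, 2)) = 16.4924

Closest pair: (28, 3) and (25, 6) with distance 4.2426

The closest pair is (28, 3) and (25, 6) with Euclidean distance 4.2426. For 10 points, brute-force pairwise comparison is shown above. For large n, the divide-and-conquer algorithm (sort by x, recurse on halves, check the dividing strip) achieves O(n log n).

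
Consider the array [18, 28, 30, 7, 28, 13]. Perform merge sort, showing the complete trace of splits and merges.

Merge sort trace:

Split: [18, 28, 30, 7, 28, 13] -> [18, 28, 30] and [7, 28, 13]
  Split: [18, 28, 30] -> [18] and [28, 30]
    Split: [28, 30] -> [28] and [30]
    Merge: [28] + [30] -> [28, 30]
  Merge: [18] + [28, 30] -> [18, 28, 30]
  Split: [7, 28, 13] -> [7] and [28, 13]
    Split: [28, 13] -> [28] and [13]
    Merge: [28] + [13] -> [13, 28]
  Merge: [7] + [13, 28] -> [7, 13, 28]
Merge: [18, 28, 30] + [7, 13, 28] -> [7, 13, 18, 28, 28, 30]

Final sorted array: [7, 13, 18, 28, 28, 30]

The merge sort proceeds by recursively splitting the array and merging sorted halves.
After all merges, the sorted array is [7, 13, 18, 28, 28, 30].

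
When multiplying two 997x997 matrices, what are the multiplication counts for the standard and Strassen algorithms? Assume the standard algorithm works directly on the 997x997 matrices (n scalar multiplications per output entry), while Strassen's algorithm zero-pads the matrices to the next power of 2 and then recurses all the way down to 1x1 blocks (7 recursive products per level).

Matrix multiplication for 997x997 matrices:

Strassen's algorithm requires power-of-2 dimensions. Pad 997x997 to 1024x1024 (next power of 2).

Standard algorithm: 997^3 = 991026973 multiplications
Strassen's algorithm: 7^(log2(1024)) = 7^10 = 282475249 multiplications
Savings: 991026973 - 282475249 = 708551724 multiplications

Standard: 991026973 multiplications (997^3). Strassen: 282475249 multiplications (7^10, after padding to 1024x1024). Strassen reduces 8 recursive multiplications to 7 at each level.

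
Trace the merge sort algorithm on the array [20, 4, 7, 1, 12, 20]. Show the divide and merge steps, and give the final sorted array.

Merge sort trace:

Split: [20, 4, 7, 1, 12, 20] -> [20, 4, 7] and [1, 12, 20]
  Split: [20, 4, 7] -> [20] and [4, 7]
    Split: [4, 7] -> [4] and [7]
    Merge: [4] + [7] -> [4, 7]
  Merge: [20] + [4, 7] -> [4, 7, 20]
  Split: [1, 12, 20] -> [1] and [12, 20]
    Split: [12, 20] -> [12] and [20]
    Merge: [12] + [20] -> [12, 20]
  Merge: [1] + [12, 20] -> [1, 12, 20]
Merge: [4, 7, 20] + [1, 12, 20] -> [1, 4, 7, 12, 20, 20]

Final sorted array: [1, 4, 7, 12, 20, 20]

The merge sort proceeds by recursively splitting the array and merging sorted halves.
After all merges, the sorted array is [1, 4, 7, 12, 20, 20].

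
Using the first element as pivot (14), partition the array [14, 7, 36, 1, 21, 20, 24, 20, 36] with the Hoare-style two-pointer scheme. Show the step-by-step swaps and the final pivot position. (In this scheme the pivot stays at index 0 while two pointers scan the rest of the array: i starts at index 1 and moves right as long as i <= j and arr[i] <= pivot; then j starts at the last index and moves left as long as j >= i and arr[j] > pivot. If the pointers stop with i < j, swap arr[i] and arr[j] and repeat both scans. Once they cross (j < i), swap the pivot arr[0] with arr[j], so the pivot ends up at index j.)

Hoare-style two-pointer partition with pivot = 14:

Initial array: [14, 7, 36, 1, 21, 20, 24, 20, 36]

Pointers start at i = 1, j = 8.
i stops at index 2 (arr[2]=36 > 14), j stops at index 3 (arr[3]=1 <= 14): swap arr[2] and arr[3], array becomes [14, 7, 1, 36, 21, 20, 24, 20, 36]
i ends at 3, j ends at 2: the pointers have crossed (j < i), so scanning stops.

Swap pivot arr[0] with arr[2] to place pivot at position 2: [1, 7, 14, 36, 21, 20, 24, 20, 36]
Pivot position: 2

After partitioning with pivot 14, the array becomes [1, 7, 14, 36, 21, 20, 24, 20, 36]. The pivot is placed at index 2. All elements to the left of the pivot are <= 14, and all elements to the right are > 14.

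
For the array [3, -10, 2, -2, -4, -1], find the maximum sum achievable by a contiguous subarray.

Using Kadane's algorithm on [3, -10, 2, -2, -4, -1]:

Scanning through the array:
Position 1 (value -10): max_ending_here = -7, max_so_far = 3
Position 2 (value 2): max_ending_here = 2, max_so_far = 3
Position 3 (value -2): max_ending_here = 0, max_so_far = 3
Position 4 (value -4): max_ending_here = -4, max_so_far = 3
Position 5 (value -1): max_ending_here = -1, max_so_far = 3

Maximum subarray: [3]
Maximum sum: 3

The maximum subarray is [3] with sum 3. This subarray runs from index 0 to index 0.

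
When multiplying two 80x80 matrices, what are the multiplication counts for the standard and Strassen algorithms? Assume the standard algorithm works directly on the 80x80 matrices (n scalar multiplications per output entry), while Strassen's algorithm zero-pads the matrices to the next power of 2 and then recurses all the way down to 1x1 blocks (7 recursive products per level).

Matrix multiplication for 80x80 matrices:

Strassen's algorithm requires power-of-2 dimensions. Pad 80x80 to 128x128 (next power of 2).

Standard algorithm: 80^3 = 512000 multiplications
Strassen's algorithm: 7^(log2(128)) = 7^7 = 823543 multiplications
Difference: 512000 - 823543 = -311543 (Strassen uses MORE here due to padding overhead — for small or just-over-power-of-2 n, padding can outweigh the per-level savings)

Standard: 512000 multiplications (80^3). Strassen: 823543 multiplications (7^7, after padding to 128x128). Strassen reduces 8 recursive multiplications to 7 at each level.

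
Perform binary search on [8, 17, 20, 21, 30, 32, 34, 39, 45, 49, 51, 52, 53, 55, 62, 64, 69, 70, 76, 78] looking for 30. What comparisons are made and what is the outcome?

Binary search for 30 in [8, 17, 20, 21, 30, 32, 34, 39, 45, 49, 51, 52, 53, 55, 62, 64, 69, 70, 76, 78]:

lo=0, hi=19, mid=9, arr[mid]=49 -> 49 > 30, search left half
lo=0, hi=8, mid=4, arr[mid]=30 -> Found target at index 4!

Binary search finds 30 at index 4 after 2 comparisons. The search repeatedly halves the search space by comparing with the middle element.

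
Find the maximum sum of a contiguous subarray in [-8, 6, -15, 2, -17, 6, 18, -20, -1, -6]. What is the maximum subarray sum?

Using Kadane's algorithm on [-8, 6, -15, 2, -17, 6, 18, -20, -1, -6]:

Scanning through the array:
Position 1 (value 6): max_ending_here = 6, max_so_far = 6
Position 2 (value -15): max_ending_here = -9, max_so_far = 6
Position 3 (value 2): max_ending_here = 2, max_so_far = 6
Position 4 (value -17): max_ending_here = -15, max_so_far = 6
Position 5 (value 6): max_ending_here = 6, max_so_far = 6
Position 6 (value 18): max_ending_here = 24, max_so_far = 24
Position 7 (value -20): max_ending_here = 4, max_so_far = 24
Position 8 (value -1): max_ending_here = 3, max_so_far = 24
Position 9 (value -6): max_ending_here = -3, max_so_far = 24

Maximum subarray: [6, 18]
Maximum sum: 24

The maximum subarray is [6, 18] with sum 24. This subarray runs from index 5 to index 6.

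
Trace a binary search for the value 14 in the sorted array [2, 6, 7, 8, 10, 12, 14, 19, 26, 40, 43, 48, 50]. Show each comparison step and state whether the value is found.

Binary search for 14 in [2, 6, 7, 8, 10, 12, 14, 19, 26, 40, 43, 48, 50]:

lo=0, hi=12, mid=6, arr[mid]=14 -> Found target at index 6!

Binary search finds 14 at index 6 after 1 comparisons. The search repeatedly halves the search space by comparing with the middle element.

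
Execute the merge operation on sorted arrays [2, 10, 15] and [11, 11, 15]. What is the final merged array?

Merging process:

Compare 2 vs 11: take 2 from left. Merged: [2]
Compare 10 vs 11: take 10 from left. Merged: [2, 10]
Compare 15 vs 11: take 11 from right. Merged: [2, 10, 11]
Compare 15 vs 11: take 11 from right. Merged: [2, 10, 11, 11]
Compare 15 vs 15: take 15 from left. Merged: [2, 10, 11, 11, 15]
Append remaining from right: [15]. Merged: [2, 10, 11, 11, 15, 15]

Final merged array: [2, 10, 11, 11, 15, 15]
Total comparisons: 5

The merged array is [2, 10, 11, 11, 15, 15], requiring 5 comparisons. The merge step runs in O(n) time where n is the total number of elements.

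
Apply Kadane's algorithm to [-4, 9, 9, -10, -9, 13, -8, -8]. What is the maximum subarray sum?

Using Kadane's algorithm on [-4, 9, 9, -10, -9, 13, -8, -8]:

Scanning through the array:
Position 1 (value 9): max_ending_here = 9, max_so_far = 9
Position 2 (value 9): max_ending_here = 18, max_so_far = 18
Position 3 (value -10): max_ending_here = 8, max_so_far = 18
Position 4 (value -9): max_ending_here = -1, max_so_far = 18
Position 5 (value 13): max_ending_here = 13, max_so_far = 18
Position 6 (value -8): max_ending_here = 5, max_so_far = 18
Position 7 (value -8): max_ending_here = -3, max_so_far = 18

Maximum subarray: [9, 9]
Maximum sum: 18

The maximum subarray is [9, 9] with sum 18. This subarray runs from index 1 to index 2.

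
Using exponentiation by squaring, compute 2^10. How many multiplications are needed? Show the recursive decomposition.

Computing 2^10 by squaring (build up from 2^1; each line after the first costs one multiplication):

2^1 = 2
2^2 = (2^1)^2 = 2^2 = 4
2^4 = (2^2)^2 = 4^2 = 16
2^5 = 2 * 2^4 = 2 * 16 = 32
2^10 = (2^5)^2 = 32^2 = 1024

Result: 1024
Multiplications needed: 4 (4 lines after 2^1)

2^10 = 1024. Using exponentiation by squaring, this requires 4 multiplications. The key idea: if the exponent is even, square the half-power; if odd, multiply by the base once.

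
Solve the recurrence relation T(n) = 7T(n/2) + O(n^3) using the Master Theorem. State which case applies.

Master Theorem for T(n) = 7T(n/2) + O(n^3):

a = 7, b = 2, c = 3
log_b(a) = log_2(7) = 2.8074

Case 3: c = 3 > log_2(7) = 2.8074
T(n) = O(n^3) = O(n^3)

For T(n) = 7T(n/2) + O(n^3): log_2(7) = 2.8074. This is Case 3 of the Master Theorem (c > log_b(a), work dominated by root), giving O(n^3).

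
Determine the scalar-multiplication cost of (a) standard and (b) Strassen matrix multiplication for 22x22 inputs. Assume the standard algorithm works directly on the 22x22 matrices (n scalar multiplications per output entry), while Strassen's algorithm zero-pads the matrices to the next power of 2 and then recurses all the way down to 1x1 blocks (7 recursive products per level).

Matrix multiplication for 22x22 matrices:

Strassen's algorithm requires power-of-2 dimensions. Pad 22x22 to 32x32 (next power of 2).

Standard algorithm: 22^3 = 10648 multiplications
Strassen's algorithm: 7^(log2(32)) = 7^5 = 16807 multiplications
Difference: 10648 - 16807 = -6159 (Strassen uses MORE here due to padding overhead — for small or just-over-power-of-2 n, padding can outweigh the per-level savings)

Standard: 10648 multiplications (22^3). Strassen: 16807 multiplications (7^5, after padding to 32x32). Strassen reduces 8 recursive multiplications to 7 at each level.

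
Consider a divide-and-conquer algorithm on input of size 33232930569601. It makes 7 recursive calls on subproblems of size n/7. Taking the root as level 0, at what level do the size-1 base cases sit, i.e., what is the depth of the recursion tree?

For divide and conquer with division factor 7:

Problem sizes at each level:
Level 0: 33232930569601
Level 1: 4747561509943
Level 2: 678223072849
Level 3: 96889010407
Level 4: 13841287201
Level 5: 1977326743
Level 6: 282475249
Level 7: 40353607
Level 8: 5764801
Level 9: 823543
Level 10: 117649
Level 11: 16807
Level 12: 2401
Level 13: 343
Level 14: 49
Level 15: 7
Level 16: 1

The root is level 0 and the size-1 base case is level 16 (the tree spans levels 0 through 16, i.e. 17 levels counting the root), so the depth is the number of divisions: log_7(33232930569601) = 16

The recursion tree depth is log_7(33232930569601) = 16. At each level, the problem size is divided by 7, so it takes 16 divisions to reduce to a base case of size 1. The algorithm makes 7 recursive calls at each level.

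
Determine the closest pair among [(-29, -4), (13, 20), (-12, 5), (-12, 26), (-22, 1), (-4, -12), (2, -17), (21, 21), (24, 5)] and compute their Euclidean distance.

Computing all pairwise distances among 9 points:

d((-29, -4), (13, 20)) = 48.3735
d((-29, -4), (-12, 5)) = 19.2354
d((-29, -4), (-12, 26)) = 34.4819
d((-29, -4), (-22, 1)) = 8.6023
d((-29, -4), (-4, -12)) = 26.2488
d((-29, -4), (2, -17)) = 33.6155
d((-29, -4), (21, 21)) = 55.9017
d((-29, -4), (24, 5)) = 53.7587
d((13, 20), (-12, 5)) = 29.1548
d((13, 20), (-12, 26)) = 25.7099
d((13, 20), (-22, 1)) = 39.8246
d((13, 20), (-4, -12)) = 36.2353
d((13, 20), (2, -17)) = 38.6005
d((13, 20), (21, 21)) = 8.0623
d((13, 20), (24, 5)) = 18.6011
d((-12, 5), (-12, 26)) = 21.0
d((-12, 5), (-22, 1)) = 10.7703
d((-12, 5), (-4, -12)) = 18.7883
d((-12, 5), (2, -17)) = 26.0768
d((-12, 5), (21, 21)) = 36.6742
d((-12, 5), (24, 5)) = 36.0
d((-12, 26), (-22, 1)) = 26.9258
d((-12, 26), (-4, -12)) = 38.833
d((-12, 26), (2, -17)) = 45.2217
d((-12, 26), (21, 21)) = 33.3766
d((-12, 26), (24, 5)) = 41.6773
d((-22, 1), (-4, -12)) = 22.2036
d((-22, 1), (2, -17)) = 30.0
d((-22, 1), (21, 21)) = 47.4236
d((-22, 1), (24, 5)) = 46.1736
d((-4, -12), (2, -17)) = 7.8102 <-- minimum
d((-4, -12), (21, 21)) = 41.4005
d((-4, -12), (24, 5)) = 32.7567
d((2, -17), (21, 21)) = 42.4853
d((2, -17), (24, 5)) = 31.1127
d((21, 21), (24, 5)) = 16.2788

Closest pair: (-4, -12) and (2, -17) with distance 7.8102

The closest pair is (-4, -12) and (2, -17) with Euclidean distance 7.8102. For 9 points, brute-force pairwise comparison is shown above. For large n, the divide-and-conquer algorithm (sort by x, recurse on halves, check the dividing strip) achieves O(n log n).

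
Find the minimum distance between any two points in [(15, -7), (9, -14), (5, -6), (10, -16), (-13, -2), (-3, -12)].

Computing all pairwise distances among 6 points:

d((15, -7), (9, -14)) = 9.2195
d((15, -7), (5, -6)) = 10.0499
d((15, -7), (10, -16)) = 10.2956
d((15, -7), (-13, -2)) = 28.4429
d((15, -7), (-3, -12)) = 18.6815
d((9, -14), (5, -6)) = 8.9443
d((9, -14), (10, -16)) = 2.2361 <-- minimum
d((9, -14), (-13, -2)) = 25.0599
d((9, -14), (-3, -12)) = 12.1655
d((5, -6), (10, -16)) = 11.1803
d((5, -6), (-13, -2)) = 18.4391
d((5, -6), (-3, -12)) = 10.0
d((10, -16), (-13, -2)) = 26.9258
d((10, -16), (-3, -12)) = 13.6015
d((-13, -2), (-3, -12)) = 14.1421

Closest pair: (9, -14) and (10, -16) with distance 2.2361

The closest pair is (9, -14) and (10, -16) with Euclidean distance 2.2361. For 6 points, brute-force pairwise comparison is shown above. For large n, the divide-and-conquer algorithm (sort by x, recurse on halves, check the dividing strip) achieves O(n log n).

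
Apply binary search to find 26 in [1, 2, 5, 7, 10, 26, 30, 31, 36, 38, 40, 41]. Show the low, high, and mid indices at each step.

Binary search for 26 in [1, 2, 5, 7, 10, 26, 30, 31, 36, 38, 40, 41]:

lo=0, hi=11, mid=5, arr[mid]=26 -> Found target at index 5!

Binary search finds 26 at index 5 after 1 comparisons. The search repeatedly halves the search space by comparing with the middle element.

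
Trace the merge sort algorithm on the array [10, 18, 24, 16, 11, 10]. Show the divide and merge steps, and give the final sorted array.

Merge sort trace:

Split: [10, 18, 24, 16, 11, 10] -> [10, 18, 24] and [16, 11, 10]
  Split: [10, 18, 24] -> [10] and [18, 24]
    Split: [18, 24] -> [18] and [24]
    Merge: [18] + [24] -> [18, 24]
  Merge: [10] + [18, 24] -> [10, 18, 24]
  Split: [16, 11, 10] -> [16] and [11, 10]
    Split: [11, 10] -> [11] and [10]
    Merge: [11] + [10] -> [10, 11]
  Merge: [16] + [10, 11] -> [10, 11, 16]
Merge: [10, 18, 24] + [10, 11, 16] -> [10, 10, 11, 16, 18, 24]

Final sorted array: [10, 10, 11, 16, 18, 24]

The merge sort proceeds by recursively splitting the array and merging sorted halves.
After all merges, the sorted array is [10, 10, 11, 16, 18, 24].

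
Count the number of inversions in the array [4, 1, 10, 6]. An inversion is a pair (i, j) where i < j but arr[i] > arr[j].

Finding inversions in [4, 1, 10, 6]:

(0, 1): arr[0]=4 > arr[1]=1
(2, 3): arr[2]=10 > arr[3]=6

Total inversions: 2

The array has 2 inversion(s): (0,1), (2,3). Each pair (i,j) satisfies i < j and arr[i] > arr[j].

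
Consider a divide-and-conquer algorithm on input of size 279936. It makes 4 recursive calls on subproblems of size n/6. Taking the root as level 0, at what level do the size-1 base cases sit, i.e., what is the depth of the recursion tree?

For divide and conquer with division factor 6:

Problem sizes at each level:
Level 0: 279936
Level 1: 46656
Level 2: 7776
Level 3: 1296
Level 4: 216
Level 5: 36
Level 6: 6
Level 7: 1

The root is level 0 and the size-1 base case is level 7 (the tree spans levels 0 through 7, i.e. 8 levels counting the root), so the depth is the number of divisions: log_6(279936) = 7

The recursion tree depth is log_6(279936) = 7. At each level, the problem size is divided by 6, so it takes 7 divisions to reduce to a base case of size 1. The algorithm makes 4 recursive calls at each level.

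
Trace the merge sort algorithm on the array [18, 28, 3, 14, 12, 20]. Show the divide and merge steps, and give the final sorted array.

Merge sort trace:

Split: [18, 28, 3, 14, 12, 20] -> [18, 28, 3] and [14, 12, 20]
  Split: [18, 28, 3] -> [18] and [28, 3]
    Split: [28, 3] -> [28] and [3]
    Merge: [28] + [3] -> [3, 28]
  Merge: [18] + [3, 28] -> [3, 18, 28]
  Split: [14, 12, 20] -> [14] and [12, 20]
    Split: [12, 20] -> [12] and [20]
    Merge: [12] + [20] -> [12, 20]
  Merge: [14] + [12, 20] -> [12, 14, 20]
Merge: [3, 18, 28] + [12, 14, 20] -> [3, 12, 14, 18, 20, 28]

Final sorted array: [3, 12, 14, 18, 20, 28]

The merge sort proceeds by recursively splitting the array and merging sorted halves.
After all merges, the sorted array is [3, 12, 14, 18, 20, 28].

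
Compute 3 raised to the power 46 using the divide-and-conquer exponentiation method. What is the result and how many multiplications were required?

Computing 3^46 by squaring (build up from 3^1; each line after the first costs one multiplication):

3^1 = 3
3^2 = (3^1)^2 = 3^2 = 9
3^4 = (3^2)^2 = 9^2 = 81
3^5 = 3 * 3^4 = 3 * 81 = 243
3^10 = (3^5)^2 = 243^2 = 59049
3^11 = 3 * 3^10 = 3 * 59049 = 177147
3^22 = (3^11)^2 = 177147^2 = 31381059609
3^23 = 3 * 3^22 = 3 * 31381059609 = 94143178827
3^46 = (3^23)^2 = 94143178827^2 = 8862938119652501095929

Result: 8862938119652501095929
Multiplications needed: 8 (8 lines after 3^1)

3^46 = 8862938119652501095929. Using exponentiation by squaring, this requires 8 multiplications. The key idea: if the exponent is even, square the half-power; if odd, multiply by the base once.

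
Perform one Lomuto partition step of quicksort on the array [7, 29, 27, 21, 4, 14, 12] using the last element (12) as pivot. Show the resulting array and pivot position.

Lomuto partition with pivot = 12:

Initial array: [7, 29, 27, 21, 4, 14, 12]

arr[0]=7 <= 12: swap with position 0, array becomes [7, 29, 27, 21, 4, 14, 12]
arr[1]=29 > 12: no swap
arr[2]=27 > 12: no swap
arr[3]=21 > 12: no swap
arr[4]=4 <= 12: swap with position 1, array becomes [7, 4, 27, 21, 29, 14, 12]
arr[5]=14 > 12: no swap

Place pivot at position 2: [7, 4, 12, 21, 29, 14, 27]
Pivot position: 2

After partitioning with pivot 12, the array becomes [7, 4, 12, 21, 29, 14, 27]. The pivot is placed at index 2. All elements to the left of the pivot are <= 12, and all elements to the right are > 12.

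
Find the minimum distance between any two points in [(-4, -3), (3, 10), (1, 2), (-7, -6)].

Computing all pairwise distances among 4 points:

d((-4, -3), (3, 10)) = 14.7648
d((-4, -3), (1, 2)) = 7.0711
d((-4, -3), (-7, -6)) = 4.2426 <-- minimum
d((3, 10), (1, 2)) = 8.2462
d((3, 10), (-7, -6)) = 18.868
d((1, 2), (-7, -6)) = 11.3137

Closest pair: (-4, -3) and (-7, -6) with distance 4.2426

The closest pair is (-4, -3) and (-7, -6) with Euclidean distance 4.2426. For 4 points, brute-force pairwise comparison is shown above. For large n, the divide-and-conquer algorithm (sort by x, recurse on halves, check the dividing strip) achieves O(n log n).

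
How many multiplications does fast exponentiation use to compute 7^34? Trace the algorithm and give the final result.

Computing 7^34 by squaring (build up from 7^1; each line after the first costs one multiplication):

7^1 = 7
7^2 = (7^1)^2 = 7^2 = 49
7^4 = (7^2)^2 = 49^2 = 2401
7^8 = (7^4)^2 = 2401^2 = 5764801
7^16 = (7^8)^2 = 5764801^2 = 33232930569601
7^17 = 7 * 7^16 = 7 * 33232930569601 = 232630513987207
7^34 = (7^17)^2 = 232630513987207^2 = 54116956037952111668959660849

Result: 54116956037952111668959660849
Multiplications needed: 6 (6 lines after 7^1)

7^34 = 54116956037952111668959660849. Using exponentiation by squaring, this requires 6 multiplications. The key idea: if the exponent is even, square the half-power; if odd, multiply by the base once.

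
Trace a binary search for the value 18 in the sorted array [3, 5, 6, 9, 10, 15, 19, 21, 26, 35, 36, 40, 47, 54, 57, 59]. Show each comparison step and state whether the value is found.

Binary search for 18 in [3, 5, 6, 9, 10, 15, 19, 21, 26, 35, 36, 40, 47, 54, 57, 59]:

lo=0, hi=15, mid=7, arr[mid]=21 -> 21 > 18, search left half
lo=0, hi=6, mid=3, arr[mid]=9 -> 9 < 18, search right half
lo=4, hi=6, mid=5, arr[mid]=15 -> 15 < 18, search right half
lo=6, hi=6, mid=6, arr[mid]=19 -> 19 > 18, search left half
lo=6 > hi=5, target 18 not found

Binary search determines that 18 is not in the array after 4 comparisons. The search space was exhausted without finding the target.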